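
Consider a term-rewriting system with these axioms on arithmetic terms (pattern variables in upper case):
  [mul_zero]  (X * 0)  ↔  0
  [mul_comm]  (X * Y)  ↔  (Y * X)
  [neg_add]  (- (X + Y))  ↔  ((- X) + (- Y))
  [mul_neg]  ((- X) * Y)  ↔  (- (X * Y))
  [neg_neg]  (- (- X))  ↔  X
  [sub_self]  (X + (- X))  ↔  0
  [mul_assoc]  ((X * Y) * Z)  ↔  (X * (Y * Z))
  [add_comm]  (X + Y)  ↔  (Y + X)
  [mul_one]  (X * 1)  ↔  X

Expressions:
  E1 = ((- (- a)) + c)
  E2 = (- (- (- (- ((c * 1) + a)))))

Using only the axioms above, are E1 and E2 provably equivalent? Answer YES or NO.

step 1: add_comm (→) rewrites ((- (- a)) + c) into (c + (- (- a)))
step 2: neg_neg (→) rewrites (- (- a)) into a, now (c + a)
step 3: neg_neg (←) rewrites (c + a) into (- (- (c + a)))
step 4: neg_neg (←) rewrites (c + a) into (- (- (c + a))), now (- (- (- (- (c + a)))))
step 5: mul_one (←) rewrites c into (c * 1), which is E2

YES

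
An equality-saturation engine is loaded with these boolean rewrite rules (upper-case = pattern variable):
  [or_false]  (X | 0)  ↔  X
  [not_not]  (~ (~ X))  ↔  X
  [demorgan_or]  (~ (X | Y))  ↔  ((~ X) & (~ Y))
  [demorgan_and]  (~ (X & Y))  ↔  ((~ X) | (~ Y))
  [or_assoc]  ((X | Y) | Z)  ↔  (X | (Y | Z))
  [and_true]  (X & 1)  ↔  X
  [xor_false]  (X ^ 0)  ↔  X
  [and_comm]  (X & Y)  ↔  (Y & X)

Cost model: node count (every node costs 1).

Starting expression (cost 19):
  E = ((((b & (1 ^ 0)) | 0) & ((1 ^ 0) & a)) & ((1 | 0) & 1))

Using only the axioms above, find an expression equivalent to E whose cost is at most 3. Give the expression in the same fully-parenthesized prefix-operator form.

(1) (1 ^ 0)  =[xor_false →]=  1    ⊢ ((((b & 1) | 0) & ((1 ^ 0) & a)) & ((1 | 0) & 1))
(2) (1 ^ 0)  =[xor_false →]=  1    ⊢ ((((b & 1) | 0) & (1 & a)) & ((1 | 0) & 1))
(3) (1 | 0)  =[or_false →]=  1    ⊢ ((((b & 1) | 0) & (1 & a)) & (1 & 1))
(4) (b & 1)  =[and_true →]=  b    ⊢ (((b | 0) & (1 & a)) & (1 & 1))
(5) (1 & a)  =[and_comm →]=  (a & 1)    ⊢ (((b | 0) & (a & 1)) & (1 & 1))
(6) (a & 1)  =[and_true →]=  a    ⊢ (((b | 0) & a) & (1 & 1))
(7) (1 & 1)  =[and_true →]=  1    ⊢ (((b | 0) & a) & 1)
(8) (b | 0)  =[or_false →]=  b    ⊢ ((b & a) & 1)
(9) ((b & a) & 1)  =[and_true →]=  (b & a)    ⊢ cost 3, within 3

(b & a)   [cost 3]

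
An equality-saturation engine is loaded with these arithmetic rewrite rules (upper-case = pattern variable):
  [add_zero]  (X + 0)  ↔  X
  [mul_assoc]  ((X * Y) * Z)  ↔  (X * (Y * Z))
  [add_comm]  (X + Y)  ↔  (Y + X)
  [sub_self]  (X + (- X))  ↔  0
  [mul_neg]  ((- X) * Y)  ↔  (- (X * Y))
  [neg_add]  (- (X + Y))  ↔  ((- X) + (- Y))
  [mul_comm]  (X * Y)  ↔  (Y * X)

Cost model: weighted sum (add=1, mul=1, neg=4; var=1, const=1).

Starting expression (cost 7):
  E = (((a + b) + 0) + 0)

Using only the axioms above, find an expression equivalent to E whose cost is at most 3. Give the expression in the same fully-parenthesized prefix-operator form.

step 1: add_zero (→) rewrites (((a + b) + 0) + 0) into ((a + b) + 0)
step 2: add_zero (→) rewrites ((a + b) + 0) into (a + b), reaching cost 3 (bound 3)

(a + b)   [cost 3]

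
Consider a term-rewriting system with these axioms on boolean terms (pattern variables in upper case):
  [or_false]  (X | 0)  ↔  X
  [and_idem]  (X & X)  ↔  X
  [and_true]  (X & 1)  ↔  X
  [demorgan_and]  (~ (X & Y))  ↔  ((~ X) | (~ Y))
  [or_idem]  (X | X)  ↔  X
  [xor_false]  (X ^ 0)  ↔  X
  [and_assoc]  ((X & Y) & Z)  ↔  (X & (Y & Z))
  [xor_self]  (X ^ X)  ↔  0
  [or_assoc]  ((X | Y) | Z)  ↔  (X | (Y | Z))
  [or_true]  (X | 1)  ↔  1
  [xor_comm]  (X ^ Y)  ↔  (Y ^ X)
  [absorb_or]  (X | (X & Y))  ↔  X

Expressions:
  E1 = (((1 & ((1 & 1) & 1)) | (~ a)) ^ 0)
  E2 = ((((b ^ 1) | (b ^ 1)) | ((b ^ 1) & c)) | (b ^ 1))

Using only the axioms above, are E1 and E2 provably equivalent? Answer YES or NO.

NO

All listed rules preserve value, hence provable equivalence implies equal values everywhere; look for a separating assignment.
a=0, b=1, c=0 gives E1 ↦ 1, E2 ↦ 0; values differ ⇒ not provably equivalent.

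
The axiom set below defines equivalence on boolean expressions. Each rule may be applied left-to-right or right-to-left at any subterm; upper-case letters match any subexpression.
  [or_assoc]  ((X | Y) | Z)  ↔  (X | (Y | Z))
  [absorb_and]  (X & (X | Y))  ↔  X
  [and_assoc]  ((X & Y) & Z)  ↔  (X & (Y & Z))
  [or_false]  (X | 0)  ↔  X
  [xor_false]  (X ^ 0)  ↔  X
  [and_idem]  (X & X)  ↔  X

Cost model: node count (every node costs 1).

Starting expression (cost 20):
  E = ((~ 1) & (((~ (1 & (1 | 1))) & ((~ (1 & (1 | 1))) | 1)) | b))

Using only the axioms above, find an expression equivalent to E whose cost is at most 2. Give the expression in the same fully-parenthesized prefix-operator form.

(1) ((~ (1 & (1 | 1))) & ((~ (1 & (1 | 1))) | 1))  =[absorb_and →]=  (~ (1 & (1 | 1)))    ⊢ ((~ 1) & ((~ (1 & (1 | 1))) | b))
(2) (1 & (1 | 1))  =[absorb_and →]=  1    ⊢ ((~ 1) & ((~ 1) | b))
(3) ((~ 1) & ((~ 1) | b))  =[absorb_and →]=  (~ 1)    ⊢ cost 2, within 2

(~ 1)   [cost 2]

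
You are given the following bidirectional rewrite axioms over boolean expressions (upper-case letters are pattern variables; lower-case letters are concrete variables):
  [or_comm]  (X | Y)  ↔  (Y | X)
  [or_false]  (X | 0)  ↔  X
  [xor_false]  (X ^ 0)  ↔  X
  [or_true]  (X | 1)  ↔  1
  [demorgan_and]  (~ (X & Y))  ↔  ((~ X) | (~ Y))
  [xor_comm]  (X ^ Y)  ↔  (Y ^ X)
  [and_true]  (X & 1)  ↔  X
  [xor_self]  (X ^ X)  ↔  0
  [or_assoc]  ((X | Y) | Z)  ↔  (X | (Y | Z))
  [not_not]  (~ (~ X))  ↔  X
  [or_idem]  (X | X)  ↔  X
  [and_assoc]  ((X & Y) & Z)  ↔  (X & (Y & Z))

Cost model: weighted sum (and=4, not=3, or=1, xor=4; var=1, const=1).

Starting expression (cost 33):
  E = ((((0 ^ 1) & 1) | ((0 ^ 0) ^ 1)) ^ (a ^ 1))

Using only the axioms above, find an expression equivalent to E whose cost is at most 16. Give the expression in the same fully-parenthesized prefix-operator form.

((0 ^ 1) ^ (a ^ 1))   [cost 16]

(1) ((0 ^ 1) & 1)  =[and_true →]=  (0 ^ 1)    ⊢ (((0 ^ 1) | ((0 ^ 0) ^ 1)) ^ (a ^ 1))
(2) (0 ^ 0)  =[xor_self →]=  0    ⊢ (((0 ^ 1) | (0 ^ 1)) ^ (a ^ 1))
(3) ((0 ^ 1) | (0 ^ 1))  =[or_idem →]=  (0 ^ 1)    ⊢ cost 16, within 16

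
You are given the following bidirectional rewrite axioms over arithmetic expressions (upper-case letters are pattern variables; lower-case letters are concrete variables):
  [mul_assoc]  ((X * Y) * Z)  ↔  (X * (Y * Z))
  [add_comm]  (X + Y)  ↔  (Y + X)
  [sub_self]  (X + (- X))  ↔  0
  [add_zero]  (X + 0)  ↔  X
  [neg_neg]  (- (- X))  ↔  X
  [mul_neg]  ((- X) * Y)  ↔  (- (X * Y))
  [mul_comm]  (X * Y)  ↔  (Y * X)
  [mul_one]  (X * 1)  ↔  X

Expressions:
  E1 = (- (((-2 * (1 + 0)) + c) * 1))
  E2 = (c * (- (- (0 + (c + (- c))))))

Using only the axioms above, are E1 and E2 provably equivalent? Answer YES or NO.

NO

Every axiom is a valid identity, so a rewrite proof would force E1 and E2 to agree under every assignment.
At c=0: E1 = 2 but E2 = 0; they differ, so no derivation exists.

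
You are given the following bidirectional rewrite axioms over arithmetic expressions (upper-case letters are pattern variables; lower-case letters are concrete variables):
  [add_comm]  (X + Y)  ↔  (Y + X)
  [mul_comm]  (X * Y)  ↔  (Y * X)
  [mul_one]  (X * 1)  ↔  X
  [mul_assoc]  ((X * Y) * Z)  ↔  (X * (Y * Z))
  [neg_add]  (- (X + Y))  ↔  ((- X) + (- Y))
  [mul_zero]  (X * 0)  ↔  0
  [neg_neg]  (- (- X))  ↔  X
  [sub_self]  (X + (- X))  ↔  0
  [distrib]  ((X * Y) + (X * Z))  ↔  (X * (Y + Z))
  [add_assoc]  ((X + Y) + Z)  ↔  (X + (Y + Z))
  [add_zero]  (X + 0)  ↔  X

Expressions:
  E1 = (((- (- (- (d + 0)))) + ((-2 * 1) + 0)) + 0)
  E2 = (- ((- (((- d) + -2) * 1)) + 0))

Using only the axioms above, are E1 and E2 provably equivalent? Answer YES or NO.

step 1: add_zero (→) rewrites (((- (- (- (d + 0)))) + ((-2 * 1) + 0)) + 0) into ((- (- (- (d + 0)))) + ((-2 * 1) + 0))
step 2: add_zero (→) rewrites (d + 0) into d, now ((- (- (- d))) + ((-2 * 1) + 0))
step 3: mul_one (→) rewrites (-2 * 1) into -2, now ((- (- (- d))) + (-2 + 0))
step 4: neg_neg (→) rewrites (- (- (- d))) into (- d), now ((- d) + (-2 + 0))
step 5: add_zero (→) rewrites (-2 + 0) into -2, now ((- d) + -2)
step 6: neg_neg (←) rewrites ((- d) + -2) into (- (- ((- d) + -2)))
step 7: mul_one (←) rewrites ((- d) + -2) into (((- d) + -2) * 1), now (- (- (((- d) + -2) * 1)))
step 8: add_zero (←) rewrites (- (((- d) + -2) * 1)) into ((- (((- d) + -2) * 1)) + 0), which is E2

YES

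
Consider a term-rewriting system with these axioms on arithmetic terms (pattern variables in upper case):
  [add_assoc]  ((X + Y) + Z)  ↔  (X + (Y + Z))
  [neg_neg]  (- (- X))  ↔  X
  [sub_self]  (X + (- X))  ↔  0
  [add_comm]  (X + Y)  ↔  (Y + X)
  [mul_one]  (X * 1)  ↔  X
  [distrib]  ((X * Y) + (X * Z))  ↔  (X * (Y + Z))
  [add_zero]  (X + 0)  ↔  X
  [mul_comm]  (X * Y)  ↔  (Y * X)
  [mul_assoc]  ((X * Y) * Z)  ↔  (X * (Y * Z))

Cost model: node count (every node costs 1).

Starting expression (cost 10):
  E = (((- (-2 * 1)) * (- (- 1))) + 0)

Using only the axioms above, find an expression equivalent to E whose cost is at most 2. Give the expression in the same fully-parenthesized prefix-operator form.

step 1: add_zero (→) rewrites (((- (-2 * 1)) * (- (- 1))) + 0) into ((- (-2 * 1)) * (- (- 1)))
step 2: neg_neg (→) rewrites (- (- 1)) into 1, now ((- (-2 * 1)) * 1)
step 3: mul_one (→) rewrites ((- (-2 * 1)) * 1) into (- (-2 * 1))
step 4: mul_one (→) rewrites (-2 * 1) into -2, reaching cost 2 (bound 2)

(- -2)   [cost 2]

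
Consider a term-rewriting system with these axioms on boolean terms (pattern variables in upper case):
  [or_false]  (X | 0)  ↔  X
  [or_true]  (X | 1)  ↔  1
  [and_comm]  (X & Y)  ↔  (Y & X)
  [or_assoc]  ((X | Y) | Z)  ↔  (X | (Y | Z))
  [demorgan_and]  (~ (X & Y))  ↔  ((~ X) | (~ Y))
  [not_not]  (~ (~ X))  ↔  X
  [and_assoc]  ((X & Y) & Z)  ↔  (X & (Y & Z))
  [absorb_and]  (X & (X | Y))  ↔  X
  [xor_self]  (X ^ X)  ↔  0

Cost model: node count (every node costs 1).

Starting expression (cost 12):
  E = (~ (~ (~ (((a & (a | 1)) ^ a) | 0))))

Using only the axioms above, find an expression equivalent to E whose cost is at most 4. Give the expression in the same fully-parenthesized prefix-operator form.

(1) (~ (~ (~ (((a & (a | 1)) ^ a) | 0))))  =[not_not →]=  (~ (((a & (a | 1)) ^ a) | 0))
(2) (((a & (a | 1)) ^ a) | 0)  =[or_false →]=  ((a & (a | 1)) ^ a)    ⊢ (~ ((a & (a | 1)) ^ a))
(3) (a & (a | 1))  =[absorb_and →]=  a    ⊢ cost 4, within 4

(~ (a ^ a))   [cost 4]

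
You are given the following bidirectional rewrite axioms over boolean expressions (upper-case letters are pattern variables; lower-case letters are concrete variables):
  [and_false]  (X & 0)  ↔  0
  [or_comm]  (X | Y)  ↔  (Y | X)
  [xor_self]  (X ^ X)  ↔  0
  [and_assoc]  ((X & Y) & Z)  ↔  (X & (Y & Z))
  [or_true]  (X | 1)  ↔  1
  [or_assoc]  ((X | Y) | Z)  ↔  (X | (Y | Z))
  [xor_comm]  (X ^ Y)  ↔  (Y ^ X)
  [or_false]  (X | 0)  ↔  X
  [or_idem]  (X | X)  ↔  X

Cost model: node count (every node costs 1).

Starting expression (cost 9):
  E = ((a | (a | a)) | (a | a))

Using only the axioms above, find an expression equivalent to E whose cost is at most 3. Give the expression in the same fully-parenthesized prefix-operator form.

(a | a)   [cost 3]

(1) (a | a)  =[or_idem →]=  a    ⊢ ((a | (a | a)) | a)
(2) (a | a)  =[or_idem →]=  a    ⊢ ((a | a) | a)
(3) (a | a)  =[or_idem →]=  a    ⊢ cost 3, within 3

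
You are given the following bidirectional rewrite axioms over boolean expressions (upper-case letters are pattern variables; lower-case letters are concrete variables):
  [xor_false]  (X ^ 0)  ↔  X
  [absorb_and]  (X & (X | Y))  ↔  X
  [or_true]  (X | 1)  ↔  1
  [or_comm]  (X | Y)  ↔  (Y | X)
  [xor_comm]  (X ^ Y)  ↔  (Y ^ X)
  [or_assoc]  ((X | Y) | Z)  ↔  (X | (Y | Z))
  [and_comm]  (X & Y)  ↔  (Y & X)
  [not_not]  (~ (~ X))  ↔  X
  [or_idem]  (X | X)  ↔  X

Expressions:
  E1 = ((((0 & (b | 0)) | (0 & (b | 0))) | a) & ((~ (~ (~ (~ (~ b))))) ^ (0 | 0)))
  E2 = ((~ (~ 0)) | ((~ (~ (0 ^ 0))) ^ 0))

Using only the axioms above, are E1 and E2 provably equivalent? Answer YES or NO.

All listed rules preserve value, hence provable equivalence implies equal values everywhere; look for a separating assignment.
a=1, b=0 gives E1 ↦ 1, E2 ↦ 0; values differ ⇒ not provably equivalent.

NO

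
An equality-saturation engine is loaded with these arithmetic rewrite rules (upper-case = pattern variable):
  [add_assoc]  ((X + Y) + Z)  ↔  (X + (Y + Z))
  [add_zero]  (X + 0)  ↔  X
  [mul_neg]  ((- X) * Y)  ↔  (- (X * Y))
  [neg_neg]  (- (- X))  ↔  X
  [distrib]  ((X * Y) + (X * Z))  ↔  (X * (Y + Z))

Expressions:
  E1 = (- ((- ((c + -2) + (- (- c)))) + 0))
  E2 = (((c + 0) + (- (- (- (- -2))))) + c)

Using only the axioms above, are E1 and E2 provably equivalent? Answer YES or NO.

YES

(1) ((- ((c + -2) + (- (- c)))) + 0)  =[add_zero →]=  (- ((c + -2) + (- (- c))))    ⊢ (- (- ((c + -2) + (- (- c)))))
(2) (- (- ((c + -2) + (- (- c)))))  =[neg_neg →]=  ((c + -2) + (- (- c)))
(3) (- (- c))  =[neg_neg →]=  c    ⊢ ((c + -2) + c)
(4) -2  =[neg_neg ←]=  (- (- -2))    ⊢ ((c + (- (- -2))) + c)
(5) c  =[add_zero ←]=  (c + 0)    ⊢ (((c + 0) + (- (- -2))) + c)
(6) (- -2)  =[neg_neg ←]=  (- (- (- -2)))    ⊢ E2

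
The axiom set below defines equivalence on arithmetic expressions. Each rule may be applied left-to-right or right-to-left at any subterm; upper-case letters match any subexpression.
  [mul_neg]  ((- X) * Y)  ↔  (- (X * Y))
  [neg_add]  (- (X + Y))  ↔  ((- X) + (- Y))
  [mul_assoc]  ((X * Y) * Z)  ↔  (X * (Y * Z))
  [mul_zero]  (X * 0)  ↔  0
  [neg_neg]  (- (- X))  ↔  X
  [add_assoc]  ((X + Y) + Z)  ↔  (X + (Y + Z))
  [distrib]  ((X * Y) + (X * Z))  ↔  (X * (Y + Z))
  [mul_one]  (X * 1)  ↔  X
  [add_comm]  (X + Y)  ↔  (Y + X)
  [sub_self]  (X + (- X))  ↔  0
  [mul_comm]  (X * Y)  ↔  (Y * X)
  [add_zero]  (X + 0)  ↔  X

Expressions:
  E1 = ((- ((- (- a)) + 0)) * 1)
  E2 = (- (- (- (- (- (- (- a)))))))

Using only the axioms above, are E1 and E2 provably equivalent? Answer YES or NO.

YES

(1) ((- (- a)) + 0)  =[add_zero →]=  (- (- a))    ⊢ ((- (- (- a))) * 1)
(2) ((- (- (- a))) * 1)  =[mul_one →]=  (- (- (- a)))
(3) (- (- a))  =[neg_neg ←]=  (- (- (- (- a))))    ⊢ (- (- (- (- (- a)))))
(4) a  =[neg_neg ←]=  (- (- a))    ⊢ E2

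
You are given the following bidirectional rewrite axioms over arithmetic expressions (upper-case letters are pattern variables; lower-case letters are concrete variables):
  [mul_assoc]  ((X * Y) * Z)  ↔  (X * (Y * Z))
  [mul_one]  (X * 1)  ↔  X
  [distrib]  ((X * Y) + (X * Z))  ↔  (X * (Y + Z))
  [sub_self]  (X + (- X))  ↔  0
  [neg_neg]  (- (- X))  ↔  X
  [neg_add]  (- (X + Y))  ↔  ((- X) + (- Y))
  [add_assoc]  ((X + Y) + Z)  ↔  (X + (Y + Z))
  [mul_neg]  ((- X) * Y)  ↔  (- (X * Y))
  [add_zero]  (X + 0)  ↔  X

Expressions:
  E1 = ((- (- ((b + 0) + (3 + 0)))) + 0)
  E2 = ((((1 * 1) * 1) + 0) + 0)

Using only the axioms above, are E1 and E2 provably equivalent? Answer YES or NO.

NO

All listed rules preserve value, hence provable equivalence implies equal values everywhere; look for a separating assignment.
b=0 gives E1 ↦ 3, E2 ↦ 1; values differ ⇒ not provably equivalent.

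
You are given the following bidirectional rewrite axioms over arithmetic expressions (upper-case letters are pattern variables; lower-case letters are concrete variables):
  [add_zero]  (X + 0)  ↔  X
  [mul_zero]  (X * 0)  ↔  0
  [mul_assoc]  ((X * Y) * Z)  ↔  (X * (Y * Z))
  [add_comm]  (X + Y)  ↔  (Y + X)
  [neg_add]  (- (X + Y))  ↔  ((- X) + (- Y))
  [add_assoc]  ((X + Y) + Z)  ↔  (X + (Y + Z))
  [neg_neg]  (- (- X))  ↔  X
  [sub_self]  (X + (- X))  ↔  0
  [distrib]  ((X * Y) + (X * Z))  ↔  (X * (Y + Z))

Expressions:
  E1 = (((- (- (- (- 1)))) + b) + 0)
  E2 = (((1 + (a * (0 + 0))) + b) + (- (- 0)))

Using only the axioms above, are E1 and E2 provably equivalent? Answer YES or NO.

(1) (- (- 1))  =[neg_neg →]=  1    ⊢ (((- (- 1)) + b) + 0)
(2) (((- (- 1)) + b) + 0)  =[add_zero →]=  ((- (- 1)) + b)
(3) (- (- 1))  =[neg_neg →]=  1    ⊢ (1 + b)
(4) (1 + b)  =[add_zero ←]=  ((1 + b) + 0)
(5) 0  =[neg_neg ←]=  (- (- 0))    ⊢ ((1 + b) + (- (- 0)))
(6) 1  =[add_zero ←]=  (1 + 0)    ⊢ (((1 + 0) + b) + (- (- 0)))
(7) 0  =[mul_zero ←]=  (a * 0)    ⊢ (((1 + (a * 0)) + b) + (- (- 0)))
(8) 0  =[add_zero ←]=  (0 + 0)    ⊢ E2

YES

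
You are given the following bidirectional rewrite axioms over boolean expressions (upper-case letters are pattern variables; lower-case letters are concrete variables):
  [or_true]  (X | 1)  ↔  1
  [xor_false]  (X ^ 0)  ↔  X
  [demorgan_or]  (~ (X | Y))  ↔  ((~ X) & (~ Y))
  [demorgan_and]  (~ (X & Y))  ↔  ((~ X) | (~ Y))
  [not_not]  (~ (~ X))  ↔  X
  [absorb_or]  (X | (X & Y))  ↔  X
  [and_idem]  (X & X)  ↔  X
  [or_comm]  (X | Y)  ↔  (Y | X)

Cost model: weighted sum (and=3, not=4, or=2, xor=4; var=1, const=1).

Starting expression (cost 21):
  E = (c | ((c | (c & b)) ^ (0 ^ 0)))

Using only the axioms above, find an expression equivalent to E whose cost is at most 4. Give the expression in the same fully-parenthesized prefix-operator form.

step 1: xor_false (→) rewrites (0 ^ 0) into 0, now (c | ((c | (c & b)) ^ 0))
step 2: absorb_or (→) rewrites (c | (c & b)) into c, now (c | (c ^ 0))
step 3: xor_false (→) rewrites (c ^ 0) into c, reaching cost 4 (bound 4)

(c | c)   [cost 4]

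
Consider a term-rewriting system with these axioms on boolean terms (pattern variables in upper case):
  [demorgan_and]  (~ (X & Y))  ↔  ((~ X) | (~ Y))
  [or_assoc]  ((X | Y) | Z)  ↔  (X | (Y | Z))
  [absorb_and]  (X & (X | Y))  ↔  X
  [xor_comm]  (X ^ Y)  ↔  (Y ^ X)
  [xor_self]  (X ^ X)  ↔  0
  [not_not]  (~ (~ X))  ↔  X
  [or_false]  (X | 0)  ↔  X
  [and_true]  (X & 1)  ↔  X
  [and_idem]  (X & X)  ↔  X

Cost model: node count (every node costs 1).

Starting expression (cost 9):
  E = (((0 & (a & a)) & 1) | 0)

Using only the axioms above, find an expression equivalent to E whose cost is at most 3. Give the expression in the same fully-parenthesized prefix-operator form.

(0 & a)   [cost 3]

step 1: and_true (→) rewrites ((0 & (a & a)) & 1) into (0 & (a & a)), now ((0 & (a & a)) | 0)
step 2: or_false (→) rewrites ((0 & (a & a)) | 0) into (0 & (a & a))
step 3: and_idem (→) rewrites (a & a) into a, reaching cost 3 (bound 3)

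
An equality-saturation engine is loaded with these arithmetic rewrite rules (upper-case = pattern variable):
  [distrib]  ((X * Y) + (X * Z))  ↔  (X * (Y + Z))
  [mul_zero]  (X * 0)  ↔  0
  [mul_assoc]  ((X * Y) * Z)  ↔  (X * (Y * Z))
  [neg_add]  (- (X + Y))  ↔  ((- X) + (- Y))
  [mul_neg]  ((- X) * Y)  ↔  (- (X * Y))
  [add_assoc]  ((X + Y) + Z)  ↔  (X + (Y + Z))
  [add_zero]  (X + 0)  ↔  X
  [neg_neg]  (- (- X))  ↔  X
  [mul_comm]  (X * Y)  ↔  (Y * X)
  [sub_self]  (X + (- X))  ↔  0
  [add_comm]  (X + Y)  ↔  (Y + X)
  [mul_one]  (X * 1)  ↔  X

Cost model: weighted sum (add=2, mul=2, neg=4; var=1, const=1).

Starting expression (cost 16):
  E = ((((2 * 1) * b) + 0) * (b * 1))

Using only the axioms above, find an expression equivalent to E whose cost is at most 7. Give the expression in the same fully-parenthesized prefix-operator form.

step 1: mul_one (→) rewrites (b * 1) into b, now ((((2 * 1) * b) + 0) * b)
step 2: mul_one (→) rewrites (2 * 1) into 2, now (((2 * b) + 0) * b)
step 3: add_zero (→) rewrites ((2 * b) + 0) into (2 * b), reaching cost 7 (bound 7)

((2 * b) * b)   [cost 7]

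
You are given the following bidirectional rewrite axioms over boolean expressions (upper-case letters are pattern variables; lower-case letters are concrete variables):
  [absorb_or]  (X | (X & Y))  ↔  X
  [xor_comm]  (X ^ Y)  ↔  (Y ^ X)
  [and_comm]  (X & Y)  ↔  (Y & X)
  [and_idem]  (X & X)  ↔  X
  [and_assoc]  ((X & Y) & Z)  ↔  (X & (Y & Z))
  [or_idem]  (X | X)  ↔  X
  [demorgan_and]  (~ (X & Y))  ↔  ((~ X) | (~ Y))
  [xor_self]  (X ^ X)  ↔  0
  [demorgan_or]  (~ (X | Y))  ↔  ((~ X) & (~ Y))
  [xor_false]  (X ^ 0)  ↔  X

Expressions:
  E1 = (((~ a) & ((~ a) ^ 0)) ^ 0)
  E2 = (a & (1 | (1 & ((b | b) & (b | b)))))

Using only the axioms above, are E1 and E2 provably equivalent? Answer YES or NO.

NO

The axioms are sound identities: if E1 ↔* E2 then E1 and E2 evaluate identically under any assignment.
Under a=0, b=0: E1 evaluates to 1, E2 to 0. Distinct ⇒ no rewrite sequence connects them.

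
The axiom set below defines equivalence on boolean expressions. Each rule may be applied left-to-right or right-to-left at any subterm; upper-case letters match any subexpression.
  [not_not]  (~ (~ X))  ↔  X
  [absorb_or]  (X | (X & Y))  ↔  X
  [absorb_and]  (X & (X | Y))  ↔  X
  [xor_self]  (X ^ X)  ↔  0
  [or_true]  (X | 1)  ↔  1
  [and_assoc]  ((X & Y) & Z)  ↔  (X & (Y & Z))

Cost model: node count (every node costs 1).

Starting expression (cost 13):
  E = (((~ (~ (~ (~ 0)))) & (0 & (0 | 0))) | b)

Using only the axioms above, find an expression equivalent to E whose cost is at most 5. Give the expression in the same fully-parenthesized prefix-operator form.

((0 & 0) | b)   [cost 5]

step 1: not_not (→) rewrites (~ (~ 0)) into 0, now (((~ (~ 0)) & (0 & (0 | 0))) | b)
step 2: absorb_and (→) rewrites (0 & (0 | 0)) into 0, now (((~ (~ 0)) & 0) | b)
step 3: not_not (→) rewrites (~ (~ 0)) into 0, reaching cost 5 (bound 5)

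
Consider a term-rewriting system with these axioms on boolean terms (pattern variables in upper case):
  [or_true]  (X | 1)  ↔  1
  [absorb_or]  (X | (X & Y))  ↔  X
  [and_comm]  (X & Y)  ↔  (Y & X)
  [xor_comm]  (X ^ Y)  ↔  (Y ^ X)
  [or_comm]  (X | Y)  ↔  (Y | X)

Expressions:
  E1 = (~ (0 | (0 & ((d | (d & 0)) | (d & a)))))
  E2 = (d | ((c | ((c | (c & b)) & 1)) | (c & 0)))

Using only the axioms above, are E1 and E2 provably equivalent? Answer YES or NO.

The axioms are sound identities: if E1 ↔* E2 then E1 and E2 evaluate identically under any assignment.
Under a=0, b=0, c=0, d=0: E1 evaluates to 1, E2 to 0. Distinct ⇒ no rewrite sequence connects them.

NO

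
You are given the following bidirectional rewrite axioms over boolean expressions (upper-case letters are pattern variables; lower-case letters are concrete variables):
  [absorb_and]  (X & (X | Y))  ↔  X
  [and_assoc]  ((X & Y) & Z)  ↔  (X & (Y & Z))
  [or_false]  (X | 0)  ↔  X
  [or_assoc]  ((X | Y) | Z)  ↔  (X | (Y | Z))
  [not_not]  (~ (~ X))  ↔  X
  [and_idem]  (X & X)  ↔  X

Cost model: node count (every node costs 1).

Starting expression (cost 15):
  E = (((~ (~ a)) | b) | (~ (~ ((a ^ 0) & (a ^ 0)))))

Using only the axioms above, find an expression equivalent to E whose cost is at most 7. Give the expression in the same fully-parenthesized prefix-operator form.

((a | b) | (a ^ 0))   [cost 7]

step 1: not_not (→) rewrites (~ (~ ((a ^ 0) & (a ^ 0)))) into ((a ^ 0) & (a ^ 0)), now (((~ (~ a)) | b) | ((a ^ 0) & (a ^ 0)))
step 2: not_not (→) rewrites (~ (~ a)) into a, now ((a | b) | ((a ^ 0) & (a ^ 0)))
step 3: and_idem (→) rewrites ((a ^ 0) & (a ^ 0)) into (a ^ 0), reaching cost 7 (bound 7)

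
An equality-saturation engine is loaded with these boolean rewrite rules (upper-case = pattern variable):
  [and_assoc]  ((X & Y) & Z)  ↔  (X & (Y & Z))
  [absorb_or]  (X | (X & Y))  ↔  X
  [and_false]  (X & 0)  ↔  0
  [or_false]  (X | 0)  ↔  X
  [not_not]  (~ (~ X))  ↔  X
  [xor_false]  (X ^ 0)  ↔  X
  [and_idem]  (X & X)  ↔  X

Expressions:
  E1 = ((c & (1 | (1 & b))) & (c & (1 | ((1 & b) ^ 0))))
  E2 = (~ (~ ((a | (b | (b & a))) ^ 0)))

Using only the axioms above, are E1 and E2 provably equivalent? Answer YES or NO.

NO

Every axiom is a valid identity, so a rewrite proof would force E1 and E2 to agree under every assignment.
At a=0, b=0, c=1: E1 = 1 but E2 = 0; they differ, so no derivation exists.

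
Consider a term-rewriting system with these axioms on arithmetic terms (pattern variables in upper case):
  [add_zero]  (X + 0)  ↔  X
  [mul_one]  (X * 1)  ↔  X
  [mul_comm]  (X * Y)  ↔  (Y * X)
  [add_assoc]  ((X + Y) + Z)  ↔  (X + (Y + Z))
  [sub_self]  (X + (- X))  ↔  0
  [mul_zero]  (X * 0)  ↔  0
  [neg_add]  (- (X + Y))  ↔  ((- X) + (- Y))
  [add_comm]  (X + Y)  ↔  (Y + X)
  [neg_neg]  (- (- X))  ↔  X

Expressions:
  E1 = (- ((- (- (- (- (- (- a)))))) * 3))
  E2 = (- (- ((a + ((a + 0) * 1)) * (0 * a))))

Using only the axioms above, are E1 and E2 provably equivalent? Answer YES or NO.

All listed rules preserve value, hence provable equivalence implies equal values everywhere; look for a separating assignment.
a=1 gives E1 ↦ -3, E2 ↦ 0; values differ ⇒ not provably equivalent.

NO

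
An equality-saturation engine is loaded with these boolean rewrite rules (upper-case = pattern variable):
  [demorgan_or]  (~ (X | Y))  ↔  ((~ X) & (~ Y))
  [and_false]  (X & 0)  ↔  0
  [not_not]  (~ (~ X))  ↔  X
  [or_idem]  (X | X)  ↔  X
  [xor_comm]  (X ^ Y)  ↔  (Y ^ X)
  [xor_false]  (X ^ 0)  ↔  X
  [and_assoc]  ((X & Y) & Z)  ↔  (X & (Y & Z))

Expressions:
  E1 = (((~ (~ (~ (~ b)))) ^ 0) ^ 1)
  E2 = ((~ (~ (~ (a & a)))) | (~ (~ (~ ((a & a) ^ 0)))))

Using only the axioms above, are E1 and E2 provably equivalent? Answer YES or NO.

All listed rules preserve value, hence provable equivalence implies equal values everywhere; look for a separating assignment.
a=0, b=1 gives E1 ↦ 0, E2 ↦ 1; values differ ⇒ not provably equivalent.

NO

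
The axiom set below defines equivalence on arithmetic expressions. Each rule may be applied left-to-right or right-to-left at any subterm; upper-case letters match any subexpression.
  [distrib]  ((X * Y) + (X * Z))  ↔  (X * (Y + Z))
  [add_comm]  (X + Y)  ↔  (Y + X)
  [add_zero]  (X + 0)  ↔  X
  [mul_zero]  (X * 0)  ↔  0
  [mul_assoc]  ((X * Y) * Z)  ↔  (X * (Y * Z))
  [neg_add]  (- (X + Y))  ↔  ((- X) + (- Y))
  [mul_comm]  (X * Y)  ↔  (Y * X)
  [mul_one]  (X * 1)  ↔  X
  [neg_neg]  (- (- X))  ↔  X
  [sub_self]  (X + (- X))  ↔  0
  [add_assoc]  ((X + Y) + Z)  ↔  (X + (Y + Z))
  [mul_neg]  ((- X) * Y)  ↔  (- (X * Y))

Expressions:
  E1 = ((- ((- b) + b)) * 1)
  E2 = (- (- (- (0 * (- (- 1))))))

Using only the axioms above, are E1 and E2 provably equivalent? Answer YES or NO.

YES

1. [mul_one →] ((- ((- b) + b)) * 1)  →  (- ((- b) + b))
2. [add_comm →] ((- b) + b)  →  (b + (- b));  E1 = (- (b + (- b)))
3. [sub_self →] (b + (- b))  →  0;  E1 = (- 0)
4. [mul_one ←] 0  →  (0 * 1);  E1 = (- (0 * 1))
5. [neg_neg ←] (0 * 1)  →  (- (- (0 * 1)));  E1 = (- (- (- (0 * 1))))
6. [neg_neg ←] 1  →  (- (- 1));  this is E2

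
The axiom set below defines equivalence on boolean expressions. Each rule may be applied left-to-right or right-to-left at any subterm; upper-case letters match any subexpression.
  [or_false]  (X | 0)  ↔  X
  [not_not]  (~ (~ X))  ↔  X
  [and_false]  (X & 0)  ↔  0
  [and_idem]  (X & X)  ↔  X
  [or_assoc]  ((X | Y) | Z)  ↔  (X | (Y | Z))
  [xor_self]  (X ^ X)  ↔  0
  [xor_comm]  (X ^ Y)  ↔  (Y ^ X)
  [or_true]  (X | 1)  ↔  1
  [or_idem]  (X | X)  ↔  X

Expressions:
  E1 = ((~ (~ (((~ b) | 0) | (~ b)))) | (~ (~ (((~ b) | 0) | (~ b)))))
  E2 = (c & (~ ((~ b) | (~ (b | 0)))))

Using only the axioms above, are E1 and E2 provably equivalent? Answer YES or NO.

The axioms are sound identities: if E1 ↔* E2 then E1 and E2 evaluate identically under any assignment.
Under b=0, c=0: E1 evaluates to 1, E2 to 0. Distinct ⇒ no rewrite sequence connects them.

NO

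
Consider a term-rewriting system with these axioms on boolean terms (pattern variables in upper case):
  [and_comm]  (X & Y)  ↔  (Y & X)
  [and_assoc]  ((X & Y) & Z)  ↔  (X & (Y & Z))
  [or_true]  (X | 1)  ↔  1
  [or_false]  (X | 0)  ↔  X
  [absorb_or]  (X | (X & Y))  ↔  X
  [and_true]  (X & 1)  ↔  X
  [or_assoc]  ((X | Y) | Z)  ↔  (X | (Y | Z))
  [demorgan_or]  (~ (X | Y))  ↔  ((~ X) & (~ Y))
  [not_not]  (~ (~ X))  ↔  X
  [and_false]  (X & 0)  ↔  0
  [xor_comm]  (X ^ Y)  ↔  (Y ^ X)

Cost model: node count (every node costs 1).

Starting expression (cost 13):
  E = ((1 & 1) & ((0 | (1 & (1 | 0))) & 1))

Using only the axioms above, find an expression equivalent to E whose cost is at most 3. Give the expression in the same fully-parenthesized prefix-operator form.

1. [or_false →] (1 | 0)  →  1;  E = ((1 & 1) & ((0 | (1 & 1)) & 1))
2. [and_true →] (1 & 1)  →  1;  E = ((1 & 1) & ((0 | 1) & 1))
3. [and_true →] ((0 | 1) & 1)  →  (0 | 1);  E = ((1 & 1) & (0 | 1))
4. [and_true →] (1 & 1)  →  1;  E = (1 & (0 | 1))
5. [or_true →] (0 | 1)  →  1;  cost 3 ≤ 3, done

(1 & 1)   [cost 3]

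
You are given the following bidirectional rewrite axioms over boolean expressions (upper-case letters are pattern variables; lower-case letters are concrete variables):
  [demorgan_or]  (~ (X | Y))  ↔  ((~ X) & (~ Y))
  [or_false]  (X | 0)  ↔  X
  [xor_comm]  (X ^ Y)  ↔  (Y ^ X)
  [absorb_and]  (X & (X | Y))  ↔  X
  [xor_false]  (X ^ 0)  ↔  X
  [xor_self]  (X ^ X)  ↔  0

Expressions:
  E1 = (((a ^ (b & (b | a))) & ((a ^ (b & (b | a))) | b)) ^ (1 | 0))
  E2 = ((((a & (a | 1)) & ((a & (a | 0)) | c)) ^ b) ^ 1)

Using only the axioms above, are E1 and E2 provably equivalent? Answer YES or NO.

1. [or_false →] (1 | 0)  →  1;  E1 = (((a ^ (b & (b | a))) & ((a ^ (b & (b | a))) | b)) ^ 1)
2. [absorb_and →] ((a ^ (b & (b | a))) & ((a ^ (b & (b | a))) | b))  →  (a ^ (b & (b | a)));  E1 = ((a ^ (b & (b | a))) ^ 1)
3. [absorb_and →] (b & (b | a))  →  b;  E1 = ((a ^ b) ^ 1)
4. [absorb_and ←] a  →  (a & (a | c));  E1 = (((a & (a | c)) ^ b) ^ 1)
5. [absorb_and ←] a  →  (a & (a | 1));  E1 = ((((a & (a | 1)) & (a | c)) ^ b) ^ 1)
6. [absorb_and ←] a  →  (a & (a | 0));  this is E2

YES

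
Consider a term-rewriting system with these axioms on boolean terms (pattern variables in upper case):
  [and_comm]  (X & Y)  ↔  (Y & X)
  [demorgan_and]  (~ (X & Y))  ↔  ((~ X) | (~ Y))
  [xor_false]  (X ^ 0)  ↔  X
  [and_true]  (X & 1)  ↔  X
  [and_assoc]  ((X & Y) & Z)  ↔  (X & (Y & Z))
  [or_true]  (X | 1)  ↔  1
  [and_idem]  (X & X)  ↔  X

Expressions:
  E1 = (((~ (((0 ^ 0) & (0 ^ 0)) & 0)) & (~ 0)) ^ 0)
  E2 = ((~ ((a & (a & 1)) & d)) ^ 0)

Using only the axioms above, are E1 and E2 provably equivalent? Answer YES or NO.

NO

All listed rules preserve value, hence provable equivalence implies equal values everywhere; look for a separating assignment.
a=1, d=1 gives E1 ↦ 1, E2 ↦ 0; values differ ⇒ not provably equivalent.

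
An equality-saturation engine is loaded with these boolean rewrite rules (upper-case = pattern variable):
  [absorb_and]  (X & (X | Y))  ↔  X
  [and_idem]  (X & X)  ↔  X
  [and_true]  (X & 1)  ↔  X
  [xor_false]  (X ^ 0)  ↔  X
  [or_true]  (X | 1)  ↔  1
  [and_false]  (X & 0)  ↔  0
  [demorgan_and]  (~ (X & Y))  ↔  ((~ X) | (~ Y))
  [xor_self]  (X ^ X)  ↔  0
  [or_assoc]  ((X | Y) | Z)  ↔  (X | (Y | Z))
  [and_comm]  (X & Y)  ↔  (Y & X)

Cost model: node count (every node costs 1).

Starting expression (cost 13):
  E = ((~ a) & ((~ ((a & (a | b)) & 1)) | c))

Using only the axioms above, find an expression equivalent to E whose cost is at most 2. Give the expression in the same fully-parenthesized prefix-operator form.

(~ a)   [cost 2]

1. [absorb_and →] (a & (a | b))  →  a;  E = ((~ a) & ((~ (a & 1)) | c))
2. [and_true →] (a & 1)  →  a;  E = ((~ a) & ((~ a) | c))
3. [absorb_and →] ((~ a) & ((~ a) | c))  →  (~ a);  cost 2 ≤ 2, done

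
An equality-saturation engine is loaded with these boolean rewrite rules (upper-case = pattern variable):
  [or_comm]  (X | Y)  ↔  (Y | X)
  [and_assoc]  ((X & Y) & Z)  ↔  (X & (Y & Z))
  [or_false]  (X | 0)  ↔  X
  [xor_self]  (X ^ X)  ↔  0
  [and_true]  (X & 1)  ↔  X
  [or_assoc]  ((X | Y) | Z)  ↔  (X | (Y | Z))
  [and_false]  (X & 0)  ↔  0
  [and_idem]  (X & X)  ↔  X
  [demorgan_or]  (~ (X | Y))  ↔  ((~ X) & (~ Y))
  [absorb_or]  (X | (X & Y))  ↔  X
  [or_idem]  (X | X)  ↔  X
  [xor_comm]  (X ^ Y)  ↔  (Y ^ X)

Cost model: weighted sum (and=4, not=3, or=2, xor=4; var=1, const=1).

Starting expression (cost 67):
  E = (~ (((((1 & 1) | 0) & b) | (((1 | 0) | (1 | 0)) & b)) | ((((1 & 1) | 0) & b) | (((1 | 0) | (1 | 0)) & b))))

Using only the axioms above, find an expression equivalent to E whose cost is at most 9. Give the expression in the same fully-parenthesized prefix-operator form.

(1) (((((1 & 1) | 0) & b) | (((1 | 0) | (1 | 0)) & b)) | ((((1 & 1) | 0) & b) | (((1 | 0) | (1 | 0)) & b)))  =[or_idem →]=  ((((1 & 1) | 0) & b) | (((1 | 0) | (1 | 0)) & b))    ⊢ (~ ((((1 & 1) | 0) & b) | (((1 | 0) | (1 | 0)) & b)))
(2) ((1 | 0) | (1 | 0))  =[or_idem →]=  (1 | 0)    ⊢ (~ ((((1 & 1) | 0) & b) | ((1 | 0) & b)))
(3) (1 & 1)  =[and_idem →]=  1    ⊢ (~ (((1 | 0) & b) | ((1 | 0) & b)))
(4) (((1 | 0) & b) | ((1 | 0) & b))  =[or_idem →]=  ((1 | 0) & b)    ⊢ (~ ((1 | 0) & b))
(5) (1 | 0)  =[or_false →]=  1    ⊢ cost 9, within 9

(~ (1 & b))   [cost 9]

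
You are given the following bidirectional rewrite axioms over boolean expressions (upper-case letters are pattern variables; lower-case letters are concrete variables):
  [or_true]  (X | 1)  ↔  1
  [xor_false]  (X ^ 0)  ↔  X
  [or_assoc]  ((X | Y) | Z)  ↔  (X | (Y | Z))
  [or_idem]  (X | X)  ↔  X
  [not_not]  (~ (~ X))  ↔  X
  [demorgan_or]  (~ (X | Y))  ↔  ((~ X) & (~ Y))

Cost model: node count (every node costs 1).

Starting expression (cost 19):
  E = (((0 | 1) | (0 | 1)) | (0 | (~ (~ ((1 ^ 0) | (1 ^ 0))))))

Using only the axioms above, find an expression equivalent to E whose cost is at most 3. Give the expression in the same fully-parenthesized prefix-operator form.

(0 | 1)   [cost 3]

(1) ((1 ^ 0) | (1 ^ 0))  =[or_idem →]=  (1 ^ 0)    ⊢ (((0 | 1) | (0 | 1)) | (0 | (~ (~ (1 ^ 0)))))
(2) (~ (~ (1 ^ 0)))  =[not_not →]=  (1 ^ 0)    ⊢ (((0 | 1) | (0 | 1)) | (0 | (1 ^ 0)))
(3) ((0 | 1) | (0 | 1))  =[or_idem →]=  (0 | 1)    ⊢ ((0 | 1) | (0 | (1 ^ 0)))
(4) (1 ^ 0)  =[xor_false →]=  1    ⊢ ((0 | 1) | (0 | 1))
(5) ((0 | 1) | (0 | 1))  =[or_idem →]=  (0 | 1)    ⊢ cost 3, within 3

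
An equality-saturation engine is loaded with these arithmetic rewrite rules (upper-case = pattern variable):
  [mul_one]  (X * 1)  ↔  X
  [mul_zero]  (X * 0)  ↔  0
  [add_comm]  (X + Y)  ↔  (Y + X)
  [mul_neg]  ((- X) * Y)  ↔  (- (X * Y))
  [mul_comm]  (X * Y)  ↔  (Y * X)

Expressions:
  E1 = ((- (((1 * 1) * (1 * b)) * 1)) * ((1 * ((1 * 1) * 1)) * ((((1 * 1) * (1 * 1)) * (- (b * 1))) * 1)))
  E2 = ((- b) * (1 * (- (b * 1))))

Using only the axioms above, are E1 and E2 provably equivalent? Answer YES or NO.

YES

(1) ((((1 * 1) * (1 * 1)) * (- (b * 1))) * 1)  =[mul_one →]=  (((1 * 1) * (1 * 1)) * (- (b * 1)))    ⊢ ((- (((1 * 1) * (1 * b)) * 1)) * ((1 * ((1 * 1) * 1)) * (((1 * 1) * (1 * 1)) * (- (b * 1)))))
(2) (1 * 1)  =[mul_one →]=  1    ⊢ ((- (((1 * 1) * (1 * b)) * 1)) * ((1 * ((1 * 1) * 1)) * (((1 * 1) * 1) * (- (b * 1)))))
(3) (((1 * 1) * 1) * (- (b * 1)))  =[mul_comm →]=  ((- (b * 1)) * ((1 * 1) * 1))    ⊢ ((- (((1 * 1) * (1 * b)) * 1)) * ((1 * ((1 * 1) * 1)) * ((- (b * 1)) * ((1 * 1) * 1))))
(4) (1 * b)  =[mul_comm →]=  (b * 1)    ⊢ ((- (((1 * 1) * (b * 1)) * 1)) * ((1 * ((1 * 1) * 1)) * ((- (b * 1)) * ((1 * 1) * 1))))
(5) (b * 1)  =[mul_one →]=  b    ⊢ ((- (((1 * 1) * b) * 1)) * ((1 * ((1 * 1) * 1)) * ((- (b * 1)) * ((1 * 1) * 1))))
(6) ((1 * 1) * b)  =[mul_comm →]=  (b * (1 * 1))    ⊢ ((- ((b * (1 * 1)) * 1)) * ((1 * ((1 * 1) * 1)) * ((- (b * 1)) * ((1 * 1) * 1))))
(7) ((1 * 1) * 1)  =[mul_one →]=  (1 * 1)    ⊢ ((- ((b * (1 * 1)) * 1)) * ((1 * (1 * 1)) * ((- (b * 1)) * ((1 * 1) * 1))))
(8) (b * 1)  =[mul_one →]=  b    ⊢ ((- ((b * (1 * 1)) * 1)) * ((1 * (1 * 1)) * ((- b) * ((1 * 1) * 1))))
(9) (1 * 1)  =[mul_one →]=  1    ⊢ ((- ((b * (1 * 1)) * 1)) * ((1 * 1) * ((- b) * ((1 * 1) * 1))))
(10) (1 * 1)  =[mul_one →]=  1    ⊢ ((- ((b * (1 * 1)) * 1)) * ((1 * 1) * ((- b) * (1 * 1))))
(11) (1 * 1)  =[mul_one →]=  1    ⊢ ((- ((b * (1 * 1)) * 1)) * ((1 * 1) * ((- b) * 1)))
(12) (1 * 1)  =[mul_one →]=  1    ⊢ ((- ((b * 1) * 1)) * ((1 * 1) * ((- b) * 1)))
(13) ((- b) * 1)  =[mul_one →]=  (- b)    ⊢ ((- ((b * 1) * 1)) * ((1 * 1) * (- b)))
(14) (1 * 1)  =[mul_one →]=  1    ⊢ ((- ((b * 1) * 1)) * (1 * (- b)))
(15) (1 * (- b))  =[mul_comm →]=  ((- b) * 1)    ⊢ ((- ((b * 1) * 1)) * ((- b) * 1))
(16) ((- b) * 1)  =[mul_one →]=  (- b)    ⊢ ((- ((b * 1) * 1)) * (- b))
(17) ((b * 1) * 1)  =[mul_one →]=  (b * 1)    ⊢ ((- (b * 1)) * (- b))
(18) (b * 1)  =[mul_one →]=  b    ⊢ ((- b) * (- b))
(19) (- b)  =[mul_one ←]=  ((- b) * 1)    ⊢ ((- b) * ((- b) * 1))
(20) b  =[mul_one ←]=  (b * 1)    ⊢ ((- b) * ((- (b * 1)) * 1))
(21) ((- (b * 1)) * 1)  =[mul_comm →]=  (1 * (- (b * 1)))    ⊢ E2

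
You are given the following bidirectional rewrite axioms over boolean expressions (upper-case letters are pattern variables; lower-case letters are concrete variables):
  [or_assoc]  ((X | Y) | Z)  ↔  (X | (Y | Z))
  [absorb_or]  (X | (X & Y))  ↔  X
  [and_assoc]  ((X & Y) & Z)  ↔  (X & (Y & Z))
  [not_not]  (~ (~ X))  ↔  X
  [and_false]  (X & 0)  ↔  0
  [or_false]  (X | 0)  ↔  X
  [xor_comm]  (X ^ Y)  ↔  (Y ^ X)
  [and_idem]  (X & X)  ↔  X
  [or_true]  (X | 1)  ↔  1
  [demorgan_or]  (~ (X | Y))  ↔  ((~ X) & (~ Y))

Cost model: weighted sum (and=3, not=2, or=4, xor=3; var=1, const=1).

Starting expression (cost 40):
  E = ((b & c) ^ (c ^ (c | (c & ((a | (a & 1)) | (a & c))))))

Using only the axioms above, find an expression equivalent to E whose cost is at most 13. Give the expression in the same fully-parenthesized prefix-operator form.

step 1: absorb_or (→) rewrites (a | (a & 1)) into a, now ((b & c) ^ (c ^ (c | (c & (a | (a & c))))))
step 2: absorb_or (→) rewrites (a | (a & c)) into a, now ((b & c) ^ (c ^ (c | (c & a))))
step 3: absorb_or (→) rewrites (c | (c & a)) into c, reaching cost 13 (bound 13)

((b & c) ^ (c ^ c))   [cost 13]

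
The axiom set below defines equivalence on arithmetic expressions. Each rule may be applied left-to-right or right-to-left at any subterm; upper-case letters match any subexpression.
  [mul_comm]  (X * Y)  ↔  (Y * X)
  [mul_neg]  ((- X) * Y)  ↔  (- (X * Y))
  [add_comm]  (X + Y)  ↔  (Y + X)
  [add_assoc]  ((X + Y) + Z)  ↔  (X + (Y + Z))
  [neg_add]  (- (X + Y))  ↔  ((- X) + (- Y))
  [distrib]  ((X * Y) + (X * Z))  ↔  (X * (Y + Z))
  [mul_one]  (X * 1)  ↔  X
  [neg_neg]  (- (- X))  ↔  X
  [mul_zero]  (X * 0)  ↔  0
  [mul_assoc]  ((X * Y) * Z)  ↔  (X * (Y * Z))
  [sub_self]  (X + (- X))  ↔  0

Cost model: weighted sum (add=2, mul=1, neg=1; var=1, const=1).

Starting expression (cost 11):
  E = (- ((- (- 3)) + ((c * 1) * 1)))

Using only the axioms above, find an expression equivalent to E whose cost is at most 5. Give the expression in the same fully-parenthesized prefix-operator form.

(- (3 + c))   [cost 5]

step 1: neg_neg (→) rewrites (- (- 3)) into 3, now (- (3 + ((c * 1) * 1)))
step 2: mul_one (→) rewrites ((c * 1) * 1) into (c * 1), now (- (3 + (c * 1)))
step 3: mul_one (→) rewrites (c * 1) into c, reaching cost 5 (bound 5)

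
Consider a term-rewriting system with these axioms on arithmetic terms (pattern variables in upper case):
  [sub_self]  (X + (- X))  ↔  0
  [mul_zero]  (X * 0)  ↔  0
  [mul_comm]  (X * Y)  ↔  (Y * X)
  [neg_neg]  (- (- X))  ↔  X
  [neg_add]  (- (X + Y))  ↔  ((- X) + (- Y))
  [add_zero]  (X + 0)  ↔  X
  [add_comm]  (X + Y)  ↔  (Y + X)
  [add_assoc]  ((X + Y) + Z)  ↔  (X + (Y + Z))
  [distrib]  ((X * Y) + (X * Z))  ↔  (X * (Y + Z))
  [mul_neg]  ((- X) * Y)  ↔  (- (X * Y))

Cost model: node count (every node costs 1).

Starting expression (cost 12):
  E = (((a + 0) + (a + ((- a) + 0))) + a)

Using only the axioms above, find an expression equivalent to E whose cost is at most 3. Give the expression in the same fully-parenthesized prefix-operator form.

step 1: add_zero (→) rewrites ((- a) + 0) into (- a), now (((a + 0) + (a + (- a))) + a)
step 2: add_zero (→) rewrites (a + 0) into a, now ((a + (a + (- a))) + a)
step 3: sub_self (→) rewrites (a + (- a)) into 0, now ((a + 0) + a)
step 4: add_zero (→) rewrites (a + 0) into a, reaching cost 3 (bound 3)

(a + a)   [cost 3]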